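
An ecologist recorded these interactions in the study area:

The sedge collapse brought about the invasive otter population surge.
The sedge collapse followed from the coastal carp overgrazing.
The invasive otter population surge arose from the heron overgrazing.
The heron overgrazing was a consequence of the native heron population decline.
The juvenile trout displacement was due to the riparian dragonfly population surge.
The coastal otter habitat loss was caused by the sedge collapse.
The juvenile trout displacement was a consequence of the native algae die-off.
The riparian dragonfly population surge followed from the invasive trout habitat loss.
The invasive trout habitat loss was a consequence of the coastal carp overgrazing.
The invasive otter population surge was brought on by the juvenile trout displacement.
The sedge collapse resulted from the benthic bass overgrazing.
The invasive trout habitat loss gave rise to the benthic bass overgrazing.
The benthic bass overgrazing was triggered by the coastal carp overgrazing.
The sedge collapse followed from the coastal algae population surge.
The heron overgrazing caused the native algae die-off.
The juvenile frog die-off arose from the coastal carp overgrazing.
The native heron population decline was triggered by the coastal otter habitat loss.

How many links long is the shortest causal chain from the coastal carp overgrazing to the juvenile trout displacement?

Shortest chain: the coastal carp overgrazing → the invasive trout habitat loss → the riparian dragonfly population surge → the juvenile trout displacement.

3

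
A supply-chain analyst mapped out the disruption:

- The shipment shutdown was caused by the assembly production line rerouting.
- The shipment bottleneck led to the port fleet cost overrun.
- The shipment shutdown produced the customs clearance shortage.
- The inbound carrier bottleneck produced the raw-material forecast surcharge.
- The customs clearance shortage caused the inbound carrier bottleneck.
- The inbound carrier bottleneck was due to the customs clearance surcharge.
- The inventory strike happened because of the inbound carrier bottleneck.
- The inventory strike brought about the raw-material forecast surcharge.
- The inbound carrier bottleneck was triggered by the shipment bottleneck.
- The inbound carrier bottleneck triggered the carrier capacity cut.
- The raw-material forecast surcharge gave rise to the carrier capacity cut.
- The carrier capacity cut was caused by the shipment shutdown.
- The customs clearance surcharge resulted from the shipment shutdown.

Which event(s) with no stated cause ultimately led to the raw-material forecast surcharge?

Tracing upstream from the raw-material forecast surcharge: the raw-material forecast surcharge ← the inbound carrier bottleneck ← the customs clearance surcharge ← the shipment shutdown ← the assembly production line rerouting.
A separate upstream branch: the raw-material forecast surcharge ← the inbound carrier bottleneck ← the shipment bottleneck.
Each of those chain origins has no stated cause.

the assembly production line rerouting, the shipment bottleneck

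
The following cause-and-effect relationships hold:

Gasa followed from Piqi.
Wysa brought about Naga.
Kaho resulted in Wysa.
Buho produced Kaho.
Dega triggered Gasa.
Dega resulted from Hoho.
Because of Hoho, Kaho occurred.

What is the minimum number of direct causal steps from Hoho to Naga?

Shortest chain: Hoho → Kaho → Wysa → Naga.

3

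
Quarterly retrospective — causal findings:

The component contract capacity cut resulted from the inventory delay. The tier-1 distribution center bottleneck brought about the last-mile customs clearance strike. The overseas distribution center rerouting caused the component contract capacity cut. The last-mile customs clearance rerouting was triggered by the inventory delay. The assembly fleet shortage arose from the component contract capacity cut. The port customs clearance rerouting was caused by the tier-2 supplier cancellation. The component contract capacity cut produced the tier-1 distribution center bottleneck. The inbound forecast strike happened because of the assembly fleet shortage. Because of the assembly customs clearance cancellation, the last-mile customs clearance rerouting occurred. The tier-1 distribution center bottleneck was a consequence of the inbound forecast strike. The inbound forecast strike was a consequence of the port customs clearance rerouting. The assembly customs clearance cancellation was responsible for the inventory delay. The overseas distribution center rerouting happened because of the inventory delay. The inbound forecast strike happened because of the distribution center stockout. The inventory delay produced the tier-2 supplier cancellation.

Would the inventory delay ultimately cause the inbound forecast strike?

There is a causal chain: the inventory delay → the component contract capacity cut → the assembly fleet shortage → the inbound forecast strike.

Yes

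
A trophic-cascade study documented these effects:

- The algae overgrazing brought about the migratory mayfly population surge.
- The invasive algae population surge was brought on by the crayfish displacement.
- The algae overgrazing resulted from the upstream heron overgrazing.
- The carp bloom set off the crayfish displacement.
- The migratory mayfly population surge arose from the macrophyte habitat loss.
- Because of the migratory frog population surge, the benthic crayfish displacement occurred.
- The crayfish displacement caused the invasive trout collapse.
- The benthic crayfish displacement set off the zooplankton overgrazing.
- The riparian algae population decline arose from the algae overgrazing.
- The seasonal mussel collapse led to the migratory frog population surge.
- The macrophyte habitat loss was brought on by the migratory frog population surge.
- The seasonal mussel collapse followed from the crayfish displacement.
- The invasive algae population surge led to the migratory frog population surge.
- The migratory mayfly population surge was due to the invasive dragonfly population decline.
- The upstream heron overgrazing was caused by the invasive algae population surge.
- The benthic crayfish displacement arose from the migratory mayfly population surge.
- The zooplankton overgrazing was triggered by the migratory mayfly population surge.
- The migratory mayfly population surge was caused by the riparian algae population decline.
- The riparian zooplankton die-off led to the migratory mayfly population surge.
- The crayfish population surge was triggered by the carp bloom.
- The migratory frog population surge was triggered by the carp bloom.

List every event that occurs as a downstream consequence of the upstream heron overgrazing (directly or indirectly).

Direct effects: the algae overgrazing.
2 steps out: the riparian algae population decline, the migratory mayfly population surge.
3 steps out: the benthic crayfish displacement, the zooplankton overgrazing.
Not reachable from it: the carp bloom, the crayfish displacement, the invasive trout collapse, the invasive algae population surge, the seasonal mussel collapse, the migratory frog population surge, the invasive dragonfly population decline, the crayfish population surge, the riparian zooplankton die-off, the macrophyte habitat loss.

the algae overgrazing, the benthic crayfish displacement, the migratory mayfly population surge, the riparian algae population decline, the zooplankton overgrazing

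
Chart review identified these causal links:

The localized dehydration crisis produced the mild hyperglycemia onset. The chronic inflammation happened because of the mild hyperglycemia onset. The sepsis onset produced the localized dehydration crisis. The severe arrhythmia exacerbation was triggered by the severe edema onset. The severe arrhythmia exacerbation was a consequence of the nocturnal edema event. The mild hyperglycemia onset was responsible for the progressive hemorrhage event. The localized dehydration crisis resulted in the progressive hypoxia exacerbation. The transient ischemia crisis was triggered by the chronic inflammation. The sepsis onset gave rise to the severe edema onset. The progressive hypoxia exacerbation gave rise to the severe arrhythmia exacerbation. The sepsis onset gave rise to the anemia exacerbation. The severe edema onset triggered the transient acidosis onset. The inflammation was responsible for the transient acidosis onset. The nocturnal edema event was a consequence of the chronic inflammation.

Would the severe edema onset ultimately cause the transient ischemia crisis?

The severe edema onset leads to the severe arrhythmia exacerbation, the transient acidosis onset; the transient ischemia crisis is not among them.

No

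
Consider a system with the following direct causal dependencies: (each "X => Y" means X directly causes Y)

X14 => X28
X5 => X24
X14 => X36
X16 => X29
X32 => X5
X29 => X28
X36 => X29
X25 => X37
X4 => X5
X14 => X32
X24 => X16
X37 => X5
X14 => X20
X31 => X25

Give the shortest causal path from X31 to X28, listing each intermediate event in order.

X31 → X25 → X37 → X5 → X24 → X16 → X29 → X28

X31 → X25
X25 → X37
X37 → X5
X5 → X24
X24 → X16
X16 → X29
X29 → X28
Length: 7 steps.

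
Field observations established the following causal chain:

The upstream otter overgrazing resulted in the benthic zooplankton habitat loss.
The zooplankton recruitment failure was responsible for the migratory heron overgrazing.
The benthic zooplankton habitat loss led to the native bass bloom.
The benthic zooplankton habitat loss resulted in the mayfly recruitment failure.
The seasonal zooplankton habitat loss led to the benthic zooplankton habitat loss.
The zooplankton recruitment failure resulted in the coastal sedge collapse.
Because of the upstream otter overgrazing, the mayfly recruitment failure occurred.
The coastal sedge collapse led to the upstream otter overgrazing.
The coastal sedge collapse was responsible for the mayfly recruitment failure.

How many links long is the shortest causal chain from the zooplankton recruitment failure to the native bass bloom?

4

Shortest chain: the zooplankton recruitment failure → the coastal sedge collapse → the upstream otter overgrazing → the benthic zooplankton habitat loss → the native bass bloom.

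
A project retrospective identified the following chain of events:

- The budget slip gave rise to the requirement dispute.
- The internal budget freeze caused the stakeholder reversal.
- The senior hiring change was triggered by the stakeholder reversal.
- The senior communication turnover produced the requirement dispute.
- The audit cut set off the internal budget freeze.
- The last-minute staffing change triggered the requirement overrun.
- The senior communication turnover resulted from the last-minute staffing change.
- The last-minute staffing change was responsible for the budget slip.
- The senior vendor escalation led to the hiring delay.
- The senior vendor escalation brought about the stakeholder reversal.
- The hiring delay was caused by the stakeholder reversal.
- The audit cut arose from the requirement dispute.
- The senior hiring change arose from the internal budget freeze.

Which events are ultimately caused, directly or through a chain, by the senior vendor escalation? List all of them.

Direct effects: the stakeholder reversal, the hiring delay.
2 steps out: the senior hiring change.
Not reachable from it: the last-minute staffing change, the budget slip, the senior communication turnover, the requirement dispute, the requirement overrun, the audit cut, the internal budget freeze.

the hiring delay, the senior hiring change, the stakeholder reversal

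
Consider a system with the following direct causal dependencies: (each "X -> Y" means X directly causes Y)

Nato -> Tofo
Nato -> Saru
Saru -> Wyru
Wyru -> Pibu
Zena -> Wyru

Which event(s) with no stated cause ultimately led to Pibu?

Nato, Zena

Tracing upstream from Pibu: Pibu ← Wyru ← Saru ← Nato.
A separate upstream branch: Pibu ← Wyru ← Zena.
Each of those chain origins has no stated cause.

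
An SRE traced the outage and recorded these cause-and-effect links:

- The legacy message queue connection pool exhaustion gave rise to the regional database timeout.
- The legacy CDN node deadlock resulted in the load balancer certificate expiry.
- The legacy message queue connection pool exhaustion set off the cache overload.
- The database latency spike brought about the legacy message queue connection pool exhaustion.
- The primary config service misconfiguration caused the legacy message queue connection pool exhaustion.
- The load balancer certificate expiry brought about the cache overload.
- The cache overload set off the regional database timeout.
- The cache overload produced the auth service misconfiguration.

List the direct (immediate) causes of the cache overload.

the legacy message queue connection pool exhaustion, the load balancer certificate expiry

Upstream contributors include the database latency spike, the legacy CDN node deadlock, the primary config service misconfiguration, but only the legacy message queue connection pool exhaustion, the load balancer certificate expiry feed directly into the cache overload.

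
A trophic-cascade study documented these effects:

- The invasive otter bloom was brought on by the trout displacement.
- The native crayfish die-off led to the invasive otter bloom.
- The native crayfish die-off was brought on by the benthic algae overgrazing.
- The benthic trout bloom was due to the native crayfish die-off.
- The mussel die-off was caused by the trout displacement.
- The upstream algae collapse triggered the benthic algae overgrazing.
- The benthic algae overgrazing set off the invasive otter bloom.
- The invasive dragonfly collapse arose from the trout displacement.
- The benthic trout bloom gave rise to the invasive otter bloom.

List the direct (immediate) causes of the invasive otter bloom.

Upstream contributors include the upstream algae collapse, but only the benthic algae overgrazing, the benthic trout bloom, the native crayfish die-off, the trout displacement feed directly into the invasive otter bloom.

the benthic algae overgrazing, the benthic trout bloom, the native crayfish die-off, the trout displacement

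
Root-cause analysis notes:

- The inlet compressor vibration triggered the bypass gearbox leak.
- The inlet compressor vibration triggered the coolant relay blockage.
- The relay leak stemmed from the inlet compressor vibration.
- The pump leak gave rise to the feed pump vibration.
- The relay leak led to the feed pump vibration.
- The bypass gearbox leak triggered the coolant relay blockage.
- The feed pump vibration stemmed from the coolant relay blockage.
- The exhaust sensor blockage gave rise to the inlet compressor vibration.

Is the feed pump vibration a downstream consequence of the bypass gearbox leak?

Yes

There is a causal chain: the bypass gearbox leak → the coolant relay blockage → the feed pump vibration.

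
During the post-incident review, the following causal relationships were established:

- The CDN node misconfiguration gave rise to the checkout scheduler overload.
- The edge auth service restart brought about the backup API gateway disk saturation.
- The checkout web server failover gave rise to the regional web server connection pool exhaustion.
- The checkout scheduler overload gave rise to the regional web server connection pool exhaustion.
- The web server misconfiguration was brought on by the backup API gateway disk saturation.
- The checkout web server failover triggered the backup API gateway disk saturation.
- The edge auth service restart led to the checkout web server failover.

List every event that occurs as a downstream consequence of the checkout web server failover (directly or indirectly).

Direct effects: the regional web server connection pool exhaustion, the backup API gateway disk saturation.
2 steps out: the web server misconfiguration.
Not reachable from it: the CDN node misconfiguration, the checkout scheduler overload, the edge auth service restart.

the backup API gateway disk saturation, the regional web server connection pool exhaustion, the web server misconfiguration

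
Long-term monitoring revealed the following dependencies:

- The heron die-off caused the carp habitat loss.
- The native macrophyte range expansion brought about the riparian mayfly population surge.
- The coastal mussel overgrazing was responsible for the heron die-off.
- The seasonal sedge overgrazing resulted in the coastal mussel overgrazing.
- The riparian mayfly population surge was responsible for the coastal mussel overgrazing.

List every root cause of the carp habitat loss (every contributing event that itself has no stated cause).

the native macrophyte range expansion, the seasonal sedge overgrazing

Tracing upstream from the carp habitat loss: the carp habitat loss ← the heron die-off ← the coastal mussel overgrazing ← the riparian mayfly population surge ← the native macrophyte range expansion.
A separate upstream branch: the carp habitat loss ← the heron die-off ← the coastal mussel overgrazing ← the seasonal sedge overgrazing.
Each of those chain origins has no stated cause.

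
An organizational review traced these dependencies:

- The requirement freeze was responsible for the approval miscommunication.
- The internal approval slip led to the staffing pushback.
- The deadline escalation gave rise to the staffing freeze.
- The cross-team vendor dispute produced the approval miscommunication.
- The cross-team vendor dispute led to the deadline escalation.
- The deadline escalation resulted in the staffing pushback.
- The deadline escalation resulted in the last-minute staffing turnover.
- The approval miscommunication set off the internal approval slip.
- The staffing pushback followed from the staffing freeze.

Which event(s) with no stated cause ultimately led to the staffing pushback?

Tracing upstream from the staffing pushback: the staffing pushback ← the internal approval slip ← the approval miscommunication ← the requirement freeze.
A separate upstream branch: the staffing pushback ← the deadline escalation ← the cross-team vendor dispute.
Each of those chain origins has no stated cause.

the cross-team vendor dispute, the requirement freeze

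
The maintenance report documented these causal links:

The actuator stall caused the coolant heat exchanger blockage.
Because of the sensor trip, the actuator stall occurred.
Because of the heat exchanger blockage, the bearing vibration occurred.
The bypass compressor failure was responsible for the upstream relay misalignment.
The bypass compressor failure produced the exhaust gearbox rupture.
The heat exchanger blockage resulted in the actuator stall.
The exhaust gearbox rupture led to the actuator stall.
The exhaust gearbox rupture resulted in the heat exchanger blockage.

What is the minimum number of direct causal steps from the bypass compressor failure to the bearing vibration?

3

Shortest chain: the bypass compressor failure → the exhaust gearbox rupture → the heat exchanger blockage → the bearing vibration.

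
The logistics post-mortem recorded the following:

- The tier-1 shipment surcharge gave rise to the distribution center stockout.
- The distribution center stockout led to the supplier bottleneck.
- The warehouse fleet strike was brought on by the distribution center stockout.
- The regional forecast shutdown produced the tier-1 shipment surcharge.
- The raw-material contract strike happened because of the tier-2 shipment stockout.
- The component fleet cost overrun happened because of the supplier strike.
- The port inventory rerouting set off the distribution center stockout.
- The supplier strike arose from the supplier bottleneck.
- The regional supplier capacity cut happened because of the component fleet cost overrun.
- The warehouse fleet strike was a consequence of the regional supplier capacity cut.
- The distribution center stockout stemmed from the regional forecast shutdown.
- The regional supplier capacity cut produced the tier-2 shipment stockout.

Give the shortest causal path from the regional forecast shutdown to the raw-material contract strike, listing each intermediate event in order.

the regional forecast shutdown → the distribution center stockout
the distribution center stockout → the supplier bottleneck
the supplier bottleneck → the supplier strike
the supplier strike → the component fleet cost overrun
the component fleet cost overrun → the regional supplier capacity cut
the regional supplier capacity cut → the tier-2 shipment stockout
the tier-2 shipment stockout → the raw-material contract strike
Length: 7 steps.

the regional forecast shutdown → the distribution center stockout → the supplier bottleneck → the supplier strike → the component fleet cost overrun → the regional supplier capacity cut → the tier-2 shipment stockout → the raw-material contract strike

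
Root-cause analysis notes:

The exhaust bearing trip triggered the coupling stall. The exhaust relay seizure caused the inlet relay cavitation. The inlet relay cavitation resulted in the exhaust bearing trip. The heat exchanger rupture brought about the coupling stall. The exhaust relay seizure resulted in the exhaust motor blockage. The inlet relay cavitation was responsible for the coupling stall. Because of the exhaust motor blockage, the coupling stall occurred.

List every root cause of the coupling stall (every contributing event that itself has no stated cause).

Tracing upstream from the coupling stall: the coupling stall ← the inlet relay cavitation ← the exhaust relay seizure.
A separate upstream branch: the coupling stall ← the heat exchanger rupture.
Each of those chain origins has no stated cause.

the exhaust relay seizure, the heat exchanger rupture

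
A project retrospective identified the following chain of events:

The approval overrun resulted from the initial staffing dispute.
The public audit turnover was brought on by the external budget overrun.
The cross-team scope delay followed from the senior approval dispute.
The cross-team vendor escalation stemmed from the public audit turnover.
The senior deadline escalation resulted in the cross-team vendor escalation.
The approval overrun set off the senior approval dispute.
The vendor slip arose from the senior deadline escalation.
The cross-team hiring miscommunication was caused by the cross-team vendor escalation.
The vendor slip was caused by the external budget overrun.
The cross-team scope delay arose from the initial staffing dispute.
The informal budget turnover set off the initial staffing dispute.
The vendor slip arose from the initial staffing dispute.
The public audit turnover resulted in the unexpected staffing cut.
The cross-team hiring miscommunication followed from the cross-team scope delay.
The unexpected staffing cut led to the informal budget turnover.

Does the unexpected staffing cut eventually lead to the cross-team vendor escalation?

No

The unexpected staffing cut leads to the informal budget turnover, the initial staffing dispute, the approval overrun, the senior approval dispute, the vendor slip, the cross-team scope delay, the cross-team hiring miscommunication; the cross-team vendor escalation is not among them.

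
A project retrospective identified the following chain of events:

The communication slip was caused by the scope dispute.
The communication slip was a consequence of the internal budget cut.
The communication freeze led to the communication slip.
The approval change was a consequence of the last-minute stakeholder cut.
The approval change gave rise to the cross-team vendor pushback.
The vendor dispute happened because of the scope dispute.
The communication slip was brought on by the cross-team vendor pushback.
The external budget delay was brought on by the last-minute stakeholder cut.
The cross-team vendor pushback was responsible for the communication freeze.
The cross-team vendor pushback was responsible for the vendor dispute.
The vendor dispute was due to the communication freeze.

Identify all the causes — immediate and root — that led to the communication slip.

Immediate causes of the communication slip: the internal budget cut, the cross-team vendor pushback, the communication freeze, the scope dispute.
Further upstream: the last-minute stakeholder cut, the approval change.

the approval change, the communication freeze, the cross-team vendor pushback, the internal budget cut, the last-minute stakeholder cut, the scope dispute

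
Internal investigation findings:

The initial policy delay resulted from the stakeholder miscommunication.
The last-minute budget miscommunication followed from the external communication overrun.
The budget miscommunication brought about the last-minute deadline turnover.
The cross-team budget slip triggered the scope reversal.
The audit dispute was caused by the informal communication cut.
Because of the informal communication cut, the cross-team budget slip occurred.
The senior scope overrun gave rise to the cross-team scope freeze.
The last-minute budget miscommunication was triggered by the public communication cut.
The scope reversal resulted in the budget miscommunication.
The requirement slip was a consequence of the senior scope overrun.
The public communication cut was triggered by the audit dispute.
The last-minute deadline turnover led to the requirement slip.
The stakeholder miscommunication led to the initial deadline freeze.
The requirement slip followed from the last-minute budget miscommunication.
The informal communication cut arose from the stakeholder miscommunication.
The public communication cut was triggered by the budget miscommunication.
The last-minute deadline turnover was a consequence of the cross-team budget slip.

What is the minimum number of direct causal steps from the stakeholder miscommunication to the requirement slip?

Shortest chain: the stakeholder miscommunication → the informal communication cut → the cross-team budget slip → the last-minute deadline turnover → the requirement slip.

4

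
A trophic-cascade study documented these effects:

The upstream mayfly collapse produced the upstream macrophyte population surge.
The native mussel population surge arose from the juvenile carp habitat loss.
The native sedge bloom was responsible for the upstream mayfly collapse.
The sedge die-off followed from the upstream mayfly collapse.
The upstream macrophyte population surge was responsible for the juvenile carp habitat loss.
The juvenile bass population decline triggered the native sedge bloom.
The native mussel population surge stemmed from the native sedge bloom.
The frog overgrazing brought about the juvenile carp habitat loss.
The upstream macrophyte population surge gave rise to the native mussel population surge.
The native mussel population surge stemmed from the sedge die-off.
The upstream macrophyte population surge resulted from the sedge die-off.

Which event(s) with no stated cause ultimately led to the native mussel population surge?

the frog overgrazing, the juvenile bass population decline

Tracing upstream from the native mussel population surge: the native mussel population surge ← the native sedge bloom ← the juvenile bass population decline.
A separate upstream branch: the native mussel population surge ← the juvenile carp habitat loss ← the frog overgrazing.
Each of those chain origins has no stated cause.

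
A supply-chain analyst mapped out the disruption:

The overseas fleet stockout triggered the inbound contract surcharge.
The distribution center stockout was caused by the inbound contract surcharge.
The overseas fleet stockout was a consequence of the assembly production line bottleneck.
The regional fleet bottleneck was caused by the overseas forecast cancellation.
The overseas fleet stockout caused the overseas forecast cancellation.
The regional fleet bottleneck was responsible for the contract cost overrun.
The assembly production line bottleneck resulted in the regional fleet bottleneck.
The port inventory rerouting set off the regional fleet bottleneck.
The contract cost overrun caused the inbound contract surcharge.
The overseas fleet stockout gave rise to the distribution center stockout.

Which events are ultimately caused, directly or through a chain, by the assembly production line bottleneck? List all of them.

Direct effects: the overseas fleet stockout, the regional fleet bottleneck.
2 steps out: the overseas forecast cancellation, the contract cost overrun, the inbound contract surcharge, the distribution center stockout.
Not reachable from it: the port inventory rerouting.

the contract cost overrun, the distribution center stockout, the inbound contract surcharge, the overseas fleet stockout, the overseas forecast cancellation, the regional fleet bottleneck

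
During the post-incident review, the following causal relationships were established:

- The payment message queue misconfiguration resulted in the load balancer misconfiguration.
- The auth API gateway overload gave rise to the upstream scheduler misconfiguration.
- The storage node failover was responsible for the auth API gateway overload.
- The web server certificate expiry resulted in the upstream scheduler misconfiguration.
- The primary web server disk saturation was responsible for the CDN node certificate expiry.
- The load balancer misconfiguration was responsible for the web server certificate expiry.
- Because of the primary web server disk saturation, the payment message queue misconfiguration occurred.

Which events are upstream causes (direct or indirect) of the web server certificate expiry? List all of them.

the load balancer misconfiguration, the payment message queue misconfiguration, the primary web server disk saturation

Immediate cause of the web server certificate expiry: the load balancer misconfiguration.
Further upstream: the primary web server disk saturation, the payment message queue misconfiguration.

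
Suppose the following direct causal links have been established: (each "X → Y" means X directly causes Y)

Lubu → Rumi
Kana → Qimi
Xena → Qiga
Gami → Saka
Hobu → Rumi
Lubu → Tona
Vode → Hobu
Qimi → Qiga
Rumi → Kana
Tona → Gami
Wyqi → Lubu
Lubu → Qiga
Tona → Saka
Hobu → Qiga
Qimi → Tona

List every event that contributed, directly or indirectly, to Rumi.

Immediate causes of Rumi: Hobu, Lubu.
Further upstream: Wyqi, Vode.

Hobu, Lubu, Vode, Wyqi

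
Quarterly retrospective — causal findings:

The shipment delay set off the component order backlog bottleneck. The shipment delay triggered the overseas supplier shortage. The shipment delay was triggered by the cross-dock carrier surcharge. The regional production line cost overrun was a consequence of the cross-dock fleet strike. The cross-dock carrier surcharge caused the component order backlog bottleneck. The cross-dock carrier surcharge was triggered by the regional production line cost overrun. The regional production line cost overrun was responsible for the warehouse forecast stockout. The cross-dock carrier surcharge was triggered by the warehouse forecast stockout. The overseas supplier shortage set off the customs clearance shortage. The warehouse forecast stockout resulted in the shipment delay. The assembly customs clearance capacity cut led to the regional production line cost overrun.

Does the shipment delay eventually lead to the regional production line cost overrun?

No

The shipment delay leads to the component order backlog bottleneck, the overseas supplier shortage, the customs clearance shortage; the regional production line cost overrun is not among them.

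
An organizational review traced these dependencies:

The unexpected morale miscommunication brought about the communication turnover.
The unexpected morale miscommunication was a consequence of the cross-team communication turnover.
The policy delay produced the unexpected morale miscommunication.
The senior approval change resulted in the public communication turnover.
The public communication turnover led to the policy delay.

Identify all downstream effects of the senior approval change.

Direct effects: the public communication turnover.
2 steps out: the policy delay.
3 steps out: the unexpected morale miscommunication.
4 steps out: the communication turnover.
Not reachable from it: the cross-team communication turnover.

the communication turnover, the policy delay, the public communication turnover, the unexpected morale miscommunication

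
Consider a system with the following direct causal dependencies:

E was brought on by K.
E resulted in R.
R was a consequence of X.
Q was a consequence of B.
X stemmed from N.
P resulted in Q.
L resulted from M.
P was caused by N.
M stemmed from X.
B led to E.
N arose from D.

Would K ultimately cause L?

K leads to E, R; L is not among them.

No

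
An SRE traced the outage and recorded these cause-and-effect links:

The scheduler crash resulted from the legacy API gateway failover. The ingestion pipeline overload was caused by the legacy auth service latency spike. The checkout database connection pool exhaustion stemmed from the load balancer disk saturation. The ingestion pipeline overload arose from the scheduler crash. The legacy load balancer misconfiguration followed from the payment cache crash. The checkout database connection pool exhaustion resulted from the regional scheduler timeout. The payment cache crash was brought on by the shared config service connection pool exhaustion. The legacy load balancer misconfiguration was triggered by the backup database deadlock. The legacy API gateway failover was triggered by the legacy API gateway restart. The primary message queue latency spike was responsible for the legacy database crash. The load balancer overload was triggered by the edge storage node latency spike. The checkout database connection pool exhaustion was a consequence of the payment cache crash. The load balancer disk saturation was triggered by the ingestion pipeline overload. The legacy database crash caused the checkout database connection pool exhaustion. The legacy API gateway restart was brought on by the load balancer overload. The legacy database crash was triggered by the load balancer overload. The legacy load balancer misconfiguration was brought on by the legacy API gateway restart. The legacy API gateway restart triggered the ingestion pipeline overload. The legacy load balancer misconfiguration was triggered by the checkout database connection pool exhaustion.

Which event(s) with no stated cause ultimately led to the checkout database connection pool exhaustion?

Tracing upstream from the checkout database connection pool exhaustion: the checkout database connection pool exhaustion ← the legacy database crash ← the load balancer overload ← the edge storage node latency spike.
A separate upstream branch: the checkout database connection pool exhaustion ← the load balancer disk saturation ← the ingestion pipeline overload ← the legacy auth service latency spike.
A separate upstream branch: the checkout database connection pool exhaustion ← the payment cache crash ← the shared config service connection pool exhaustion.
A separate upstream branch: the checkout database connection pool exhaustion ← the regional scheduler timeout.
A separate upstream branch: the checkout database connection pool exhaustion ← the legacy database crash ← the primary message queue latency spike.
Each of those chain origins has no stated cause.

the edge storage node latency spike, the legacy auth service latency spike, the primary message queue latency spike, the regional scheduler timeout, the shared config service connection pool exhaustion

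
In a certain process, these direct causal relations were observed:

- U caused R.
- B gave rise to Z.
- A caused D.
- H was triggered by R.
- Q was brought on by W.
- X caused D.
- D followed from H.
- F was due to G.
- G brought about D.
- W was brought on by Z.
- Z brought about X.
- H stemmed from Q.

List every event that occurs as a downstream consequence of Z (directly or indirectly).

D, H, Q, W, X

Direct effects: X, W.
2 steps out: Q, D.
3 steps out: H.
Not reachable from it: G, A, B, U, F, R.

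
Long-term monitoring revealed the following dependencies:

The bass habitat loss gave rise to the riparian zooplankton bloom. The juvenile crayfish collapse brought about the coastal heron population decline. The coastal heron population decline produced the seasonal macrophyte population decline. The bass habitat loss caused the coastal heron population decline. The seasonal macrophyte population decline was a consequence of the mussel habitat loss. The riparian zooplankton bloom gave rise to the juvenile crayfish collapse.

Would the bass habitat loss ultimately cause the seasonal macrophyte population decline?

There is a causal chain: the bass habitat loss → the coastal heron population decline → the seasonal macrophyte population decline.

Yes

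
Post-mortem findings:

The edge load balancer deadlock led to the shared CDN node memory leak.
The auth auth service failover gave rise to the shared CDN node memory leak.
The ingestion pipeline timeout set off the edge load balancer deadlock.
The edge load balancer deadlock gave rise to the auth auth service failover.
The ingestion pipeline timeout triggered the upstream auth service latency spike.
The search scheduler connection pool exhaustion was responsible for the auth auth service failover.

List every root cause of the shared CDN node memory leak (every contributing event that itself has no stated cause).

Tracing upstream from the shared CDN node memory leak: the shared CDN node memory leak ← the edge load balancer deadlock ← the ingestion pipeline timeout.
A separate upstream branch: the shared CDN node memory leak ← the auth auth service failover ← the search scheduler connection pool exhaustion.
Each of those chain origins has no stated cause.

the ingestion pipeline timeout, the search scheduler connection pool exhaustion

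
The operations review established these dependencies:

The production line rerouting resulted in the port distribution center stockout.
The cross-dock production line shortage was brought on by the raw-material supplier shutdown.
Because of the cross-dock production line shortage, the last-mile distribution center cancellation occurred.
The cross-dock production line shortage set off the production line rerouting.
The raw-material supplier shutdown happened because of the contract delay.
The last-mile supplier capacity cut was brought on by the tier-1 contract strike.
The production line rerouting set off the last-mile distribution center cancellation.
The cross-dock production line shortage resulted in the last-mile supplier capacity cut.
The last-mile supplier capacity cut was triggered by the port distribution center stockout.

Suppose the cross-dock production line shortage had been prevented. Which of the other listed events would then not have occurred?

the last-mile distribution center cancellation, the port distribution center stockout, the production line rerouting

Downstream of the cross-dock production line shortage: the production line rerouting, the last-mile distribution center cancellation, the port distribution center stockout, the last-mile supplier capacity cut.
Of those, still caused via another path: the last-mile supplier capacity cut.
The remainder have no surviving cause.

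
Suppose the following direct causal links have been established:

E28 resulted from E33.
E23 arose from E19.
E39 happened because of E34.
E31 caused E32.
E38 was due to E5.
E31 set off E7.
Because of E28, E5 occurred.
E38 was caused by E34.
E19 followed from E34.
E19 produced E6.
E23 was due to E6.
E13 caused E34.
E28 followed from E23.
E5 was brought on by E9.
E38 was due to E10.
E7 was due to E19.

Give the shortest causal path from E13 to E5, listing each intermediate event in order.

E13 → E34 → E19 → E23 → E28 → E5

E13 → E34
E34 → E19
E19 → E23
E23 → E28
E28 → E5
Length: 5 steps.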